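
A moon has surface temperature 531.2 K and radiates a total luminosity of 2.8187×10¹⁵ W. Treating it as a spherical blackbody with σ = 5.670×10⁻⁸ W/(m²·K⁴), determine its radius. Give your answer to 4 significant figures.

L = 4πR²σT⁴ ⇒ R = √(L/(4πσT⁴)).
σT⁴ = 4514.56 W/m², so R = √(2.8187×10¹⁵/(4π×4514.56)) = 2.229×10⁵ m.

R ≈ 2.229×10⁵ m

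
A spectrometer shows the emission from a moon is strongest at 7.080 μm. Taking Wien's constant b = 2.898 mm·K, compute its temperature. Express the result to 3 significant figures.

T ≈ 409 K

Wien's law gives T = b/λ_max = (2.898×10⁻³ m·K)/(7.080×10⁻⁶ m) = 409 K.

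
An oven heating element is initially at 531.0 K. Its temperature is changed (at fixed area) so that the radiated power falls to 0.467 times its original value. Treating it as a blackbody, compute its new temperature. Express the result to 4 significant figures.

T₂ ≈ 439.0 K

P ∝ T⁴, so T₂/T₁ = (P₂/P₁)^(1/4) = (0.467)^(1/4) = 0.826664.
T₂ = 531.0 × 0.826664 = 439.0 K.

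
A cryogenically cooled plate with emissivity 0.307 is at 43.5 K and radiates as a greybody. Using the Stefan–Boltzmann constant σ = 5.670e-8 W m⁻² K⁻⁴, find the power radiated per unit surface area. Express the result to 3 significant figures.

I ≈ 0.0623 W/m²

Stefan–Boltzmann: I = εσT⁴ = 0.307 × 5.670×10⁻⁸ × (43.5)⁴ = 0.0623 W/m².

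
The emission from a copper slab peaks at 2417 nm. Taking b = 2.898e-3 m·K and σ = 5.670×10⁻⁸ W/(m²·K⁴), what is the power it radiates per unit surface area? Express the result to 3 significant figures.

Wien's law: T = b/λ_max = 2.898×10⁻³/2.417×10⁻⁶ = 1199.01 K.
Then I = σT⁴ = 5.670×10⁻⁸×(1199.01)⁴ = 1.17×10⁵ W/m².

I ≈ 1.17×10⁵ W/m²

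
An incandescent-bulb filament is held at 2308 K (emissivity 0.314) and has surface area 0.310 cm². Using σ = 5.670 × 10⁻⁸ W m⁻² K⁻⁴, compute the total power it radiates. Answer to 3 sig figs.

P ≈ 15.7 W

Area A = 0.310 cm² = 3.10×10⁻⁵ m².
P = εσAT⁴ = 0.314 × 5.670×10⁻⁸ × 3.10×10⁻⁵ × (2308)⁴ = 15.7 W.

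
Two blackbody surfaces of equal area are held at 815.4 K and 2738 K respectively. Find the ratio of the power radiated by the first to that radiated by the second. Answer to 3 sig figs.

P₁/P₂ ≈ 7.87×10⁻³

With equal areas, P₁/P₂ = (T₁/T₂)⁴ = (815.4/2738)⁴ = 7.87×10⁻³.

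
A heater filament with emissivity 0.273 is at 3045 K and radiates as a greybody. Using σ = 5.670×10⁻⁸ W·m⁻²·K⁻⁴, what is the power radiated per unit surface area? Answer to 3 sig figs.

I ≈ 1.33×10⁶ W/m²

Stefan–Boltzmann: I = εσT⁴ = 0.273 × 5.670×10⁻⁸ × (3045)⁴ = 1.33×10⁶ W/m².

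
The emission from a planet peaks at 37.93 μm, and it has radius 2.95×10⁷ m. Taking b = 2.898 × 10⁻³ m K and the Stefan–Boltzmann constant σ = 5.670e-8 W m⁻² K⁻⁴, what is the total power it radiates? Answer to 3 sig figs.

P ≈ 2.11×10¹⁶ W

Wien's law: T = b/λ_max = 2.898×10⁻³/3.793×10⁻⁵ = 76.4039 K.
Surface area A = 4πR² = 4π(2.95×10⁷ m)² = 1.09359×10¹⁶ m².
Then P = σAT⁴ = 5.670×10⁻⁸×1.09359×10¹⁶×(76.4039)⁴ = 2.11×10¹⁶ W.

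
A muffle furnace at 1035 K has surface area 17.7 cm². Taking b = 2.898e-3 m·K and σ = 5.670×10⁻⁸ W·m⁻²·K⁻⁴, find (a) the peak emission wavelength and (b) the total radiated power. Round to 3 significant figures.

(a) λ_max = b/T = 2.898×10⁻³/1035 = 2.800×10⁻⁶ m = 2.80 μm.
Area A = 17.7 cm² = 1.77×10⁻³ m².
(b) P = σAT⁴ = 5.670×10⁻⁸×1.77×10⁻³×(1035)⁴ = 115 W.

λ_max ≈ 2.80 μm; P ≈ 115 W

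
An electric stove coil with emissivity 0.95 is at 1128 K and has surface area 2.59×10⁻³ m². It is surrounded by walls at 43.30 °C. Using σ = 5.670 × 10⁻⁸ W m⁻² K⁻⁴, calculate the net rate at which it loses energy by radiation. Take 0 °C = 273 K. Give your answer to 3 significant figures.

Net loss ≈ 224 W

Surroundings: T = 43.30 °C + 273 = 316.30 K.
Area A = 2.59×10⁻³ m².
Net radiated power P_net = εσA(T⁴ − T₀⁴) = 0.95×5.670×10⁻⁸×2.59×10⁻³×(1128⁴ − 316.30⁴).
T⁴ − T₀⁴ = 1.61896×10¹² − 1.00091×10¹⁰ = 1.60895×10¹² K⁴, so P_net = 224 W.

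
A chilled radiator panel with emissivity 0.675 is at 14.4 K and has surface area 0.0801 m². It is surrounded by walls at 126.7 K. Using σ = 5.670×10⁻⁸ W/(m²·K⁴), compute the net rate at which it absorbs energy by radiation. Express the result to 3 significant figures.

Net gain ≈ 0.790 W

Area A = 0.0801 m².
Net radiated power P_net = εσA(T⁴ − T₀⁴) = 0.675×5.670×10⁻⁸×0.0801×(14.4⁴ − 126.7⁴).
T⁴ − T₀⁴ = 42998.2 − 2.57695×10⁸ = -2.57652×10⁸ K⁴, so P_net = -0.790 W — negative, meaning a net gain of 0.790 W.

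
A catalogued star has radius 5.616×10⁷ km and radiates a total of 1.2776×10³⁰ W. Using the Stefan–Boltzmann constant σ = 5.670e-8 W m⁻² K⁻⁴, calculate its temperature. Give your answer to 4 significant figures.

Surface area A = 4πR² = 4π(5.616×10¹⁰ m)² = 3.96336×10²² m².
P = σAT⁴ ⇒ T = (P/(σA))^(1/4) = (1.2776×10³⁰/(5.670×10⁻⁸×3.96336×10²²))^(1/4) = 4883 K.

T ≈ 4883 K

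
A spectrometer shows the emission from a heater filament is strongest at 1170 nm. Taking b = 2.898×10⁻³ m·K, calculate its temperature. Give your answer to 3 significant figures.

Wien's law gives T = b/λ_max = (2.898×10⁻³ m·K)/(1.170×10⁻⁶ m) = 2.48×10³ K.

T ≈ 2.48×10³ K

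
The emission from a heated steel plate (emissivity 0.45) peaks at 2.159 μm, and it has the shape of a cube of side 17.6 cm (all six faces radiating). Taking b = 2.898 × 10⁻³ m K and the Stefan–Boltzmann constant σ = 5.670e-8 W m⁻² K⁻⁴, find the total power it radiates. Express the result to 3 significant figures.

P ≈ 1.54×10⁴ W

Wien's law: T = b/λ_max = 2.898×10⁻³/2.159×10⁻⁶ = 1342.29 K.
Area A = 6s² = 6×(0.176 m)² = 0.185856 m².
Then P = εσAT⁴ = 0.45×5.670×10⁻⁸×0.185856×(1342.29)⁴ = 1.54×10⁴ W.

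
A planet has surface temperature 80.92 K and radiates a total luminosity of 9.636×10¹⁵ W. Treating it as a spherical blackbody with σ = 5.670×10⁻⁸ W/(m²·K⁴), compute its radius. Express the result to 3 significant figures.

R ≈ 1.78×10⁷ m

L = 4πR²σT⁴ ⇒ R = √(L/(4πσT⁴)).
σT⁴ = 2.43112 W/m², so R = √(9.636×10¹⁵/(4π×2.43112)) = 1.78×10⁷ m.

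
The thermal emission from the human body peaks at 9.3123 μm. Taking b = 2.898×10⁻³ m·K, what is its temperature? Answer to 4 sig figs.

Wien's law gives T = b/λ_max = (2.898×10⁻³ m·K)/(9.3123×10⁻⁶ m) = 311.2 K.

T ≈ 311.2 K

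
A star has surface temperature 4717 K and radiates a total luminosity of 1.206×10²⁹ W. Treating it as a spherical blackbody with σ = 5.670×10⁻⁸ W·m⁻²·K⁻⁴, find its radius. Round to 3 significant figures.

L = 4πR²σT⁴ ⇒ R = √(L/(4πσT⁴)).
σT⁴ = 2.80703×10⁷ W/m², so R = √(1.206×10²⁹/(4π×2.80703×10⁷)) = 1.85×10¹⁰ m.

R ≈ 1.85×10¹⁰ m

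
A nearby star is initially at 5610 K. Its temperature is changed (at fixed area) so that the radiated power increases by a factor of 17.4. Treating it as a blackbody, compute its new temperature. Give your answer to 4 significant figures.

P ∝ T⁴, so T₂/T₁ = (P₂/P₁)^(1/4) = (17.4)^(1/4) = 2.04238.
T₂ = 5610 × 2.04238 = 1.146×10⁴ K.

T₂ ≈ 1.146×10⁴ K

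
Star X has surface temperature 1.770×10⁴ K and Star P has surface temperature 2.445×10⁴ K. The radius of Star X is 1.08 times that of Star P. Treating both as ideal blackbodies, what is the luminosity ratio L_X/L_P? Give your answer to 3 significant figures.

L_X/L_P ≈ 0.320

L ∝ R²T⁴, so L_X/L_P = (R_X/R_P)²(T_X/T_P)⁴ = (1.08)² × (1.770×10⁴/2.445×10⁴)⁴ = 1.1664 × 0.274649 = 0.320.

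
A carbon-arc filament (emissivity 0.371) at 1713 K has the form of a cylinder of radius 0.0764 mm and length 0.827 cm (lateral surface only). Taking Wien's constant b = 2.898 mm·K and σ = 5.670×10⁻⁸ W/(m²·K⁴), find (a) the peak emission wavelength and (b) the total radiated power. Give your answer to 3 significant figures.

(a) λ_max = b/T = 2.898×10⁻³/1713 = 1.692×10⁻⁶ m = 1.69×10³ nm.
Lateral area A = 2πrL = 2π×7.64×10⁻⁵×8.27×10⁻³ = 3.96989×10⁻⁶ m².
(b) P = εσAT⁴ = 0.371×5.670×10⁻⁸×3.96989×10⁻⁶×(1713)⁴ = 0.719 W.

λ_max ≈ 1.69×10³ nm; P ≈ 0.719 W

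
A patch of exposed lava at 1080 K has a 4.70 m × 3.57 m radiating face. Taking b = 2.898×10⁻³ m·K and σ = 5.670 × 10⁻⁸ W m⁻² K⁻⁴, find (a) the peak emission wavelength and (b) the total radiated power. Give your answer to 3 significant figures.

(a) λ_max = b/T = 2.898×10⁻³/1080 = 2.683×10⁻⁶ m = 2.68 μm.
Area A = 4.70 × 3.57 = 16.779 m².
(b) P = σAT⁴ = 5.670×10⁻⁸×16.779×(1080)⁴ = 1.29×10⁶ W.

λ_max ≈ 2.68 μm; P ≈ 1.29×10⁶ W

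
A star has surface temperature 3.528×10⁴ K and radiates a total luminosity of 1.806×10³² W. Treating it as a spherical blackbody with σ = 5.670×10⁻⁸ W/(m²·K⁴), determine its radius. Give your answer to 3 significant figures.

L = 4πR²σT⁴ ⇒ R = √(L/(4πσT⁴)).
σT⁴ = 8.78410×10¹⁰ W/m², so R = √(1.806×10³²/(4π×8.78410×10¹⁰)) = 1.28×10¹⁰ m.

R ≈ 1.28×10¹⁰ m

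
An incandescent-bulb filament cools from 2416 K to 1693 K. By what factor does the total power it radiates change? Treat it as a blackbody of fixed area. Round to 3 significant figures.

P₂/P₁ ≈ 0.241

P ∝ T⁴, so P₂/P₁ = (T₂/T₁)⁴ = (1693/2416)⁴ = (0.700745)⁴ = 0.241.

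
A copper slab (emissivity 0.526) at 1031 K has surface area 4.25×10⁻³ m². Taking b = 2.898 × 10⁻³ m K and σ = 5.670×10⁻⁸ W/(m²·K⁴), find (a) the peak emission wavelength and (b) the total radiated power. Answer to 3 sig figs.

(a) λ_max = b/T = 2.898×10⁻³/1031 = 2.811×10⁻⁶ m = 2.81 μm.
Area A = 4.25×10⁻³ m².
(b) P = εσAT⁴ = 0.526×5.670×10⁻⁸×4.25×10⁻³×(1031)⁴ = 143 W.

λ_max ≈ 2.81 μm; P ≈ 143 W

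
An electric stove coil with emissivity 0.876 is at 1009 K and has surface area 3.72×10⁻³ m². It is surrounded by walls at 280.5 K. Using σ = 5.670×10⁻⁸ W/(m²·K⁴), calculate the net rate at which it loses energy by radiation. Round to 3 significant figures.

Net loss ≈ 190 W

Area A = 3.72×10⁻³ m².
Net radiated power P_net = εσA(T⁴ − T₀⁴) = 0.876×5.670×10⁻⁸×3.72×10⁻³×(1009⁴ − 280.5⁴).
T⁴ − T₀⁴ = 1.03649×10¹² − 6.19058×10⁹ = 1.03030×10¹² K⁴, so P_net = 190 W.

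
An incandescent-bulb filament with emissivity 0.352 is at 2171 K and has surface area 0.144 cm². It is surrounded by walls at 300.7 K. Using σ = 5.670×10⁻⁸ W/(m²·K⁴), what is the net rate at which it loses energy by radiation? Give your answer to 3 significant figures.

Area A = 0.144 cm² = 1.44×10⁻⁵ m².
Net radiated power P_net = εσA(T⁴ − T₀⁴) = 0.352×5.670×10⁻⁸×1.44×10⁻⁵×(2171⁴ − 300.7⁴).
T⁴ − T₀⁴ = 2.22146×10¹³ − 8.17587×10⁹ = 2.22064×10¹³ K⁴, so P_net = 6.38 W.

Net loss ≈ 6.38 W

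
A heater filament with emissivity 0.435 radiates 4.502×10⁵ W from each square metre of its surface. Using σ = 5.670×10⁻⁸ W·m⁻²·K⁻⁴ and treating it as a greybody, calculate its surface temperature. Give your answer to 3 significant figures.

I = εσT⁴, so T = (I/εσ)^(1/4) = (4.502×10⁵/(0.435×5.670×10⁻⁸))^(1/4) = 2.07×10³ K.

T ≈ 2.07×10³ K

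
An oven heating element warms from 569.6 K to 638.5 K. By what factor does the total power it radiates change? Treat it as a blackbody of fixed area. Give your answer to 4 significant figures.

P ∝ T⁴, so P₂/P₁ = (T₂/T₁)⁴ = (638.5/569.6)⁴ = (1.12096)⁴ = 1.579.

P₂/P₁ ≈ 1.579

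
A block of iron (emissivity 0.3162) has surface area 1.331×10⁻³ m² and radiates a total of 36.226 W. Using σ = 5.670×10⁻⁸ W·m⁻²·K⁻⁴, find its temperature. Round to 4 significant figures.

T ≈ 1110 K

Area A = 1.331×10⁻³ m².
P = εσAT⁴ ⇒ T = (P/(εσA))^(1/4) = (36.226/(0.3162×5.670×10⁻⁸×1.331×10⁻³))^(1/4) = 1110 K.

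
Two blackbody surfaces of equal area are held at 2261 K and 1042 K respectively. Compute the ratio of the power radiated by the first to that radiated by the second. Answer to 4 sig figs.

With equal areas, P₁/P₂ = (T₁/T₂)⁴ = (2261/1042)⁴ = 22.17.

P₁/P₂ ≈ 22.17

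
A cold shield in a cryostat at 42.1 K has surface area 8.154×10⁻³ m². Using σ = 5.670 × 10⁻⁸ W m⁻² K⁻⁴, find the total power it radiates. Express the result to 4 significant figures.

Area A = 8.154×10⁻³ m².
P = σAT⁴ = 5.670×10⁻⁸ × 8.154×10⁻³ × (42.1)⁴ = 1.452×10⁻³ W.

P ≈ 1.452×10⁻³ W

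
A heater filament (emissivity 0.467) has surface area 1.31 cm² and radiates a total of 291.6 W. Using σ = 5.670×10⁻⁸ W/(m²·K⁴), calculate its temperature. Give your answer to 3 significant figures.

Area A = 1.31 cm² = 1.31×10⁻⁴ m².
P = εσAT⁴ ⇒ T = (P/(εσA))^(1/4) = (291.6/(0.467×5.670×10⁻⁸×1.31×10⁻⁴))^(1/4) = 3.03×10³ K.

T ≈ 3.03×10³ K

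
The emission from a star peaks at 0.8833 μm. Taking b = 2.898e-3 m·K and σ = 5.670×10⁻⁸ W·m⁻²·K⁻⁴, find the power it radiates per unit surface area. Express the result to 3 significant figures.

I ≈ 6.57×10⁶ W/m²

Wien's law: T = b/λ_max = 2.898×10⁻³/8.833×10⁻⁷ = 3280.88 K.
Then I = σT⁴ = 5.670×10⁻⁸×(3280.88)⁴ = 6.57×10⁶ W/m².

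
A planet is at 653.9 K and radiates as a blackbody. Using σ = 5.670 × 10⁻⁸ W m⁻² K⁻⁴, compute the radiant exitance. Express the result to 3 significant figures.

Stefan–Boltzmann: I = σT⁴ = 5.670×10⁻⁸ × (653.9)⁴ = 1.04×10⁴ W/m².

I ≈ 1.04×10⁴ W/m²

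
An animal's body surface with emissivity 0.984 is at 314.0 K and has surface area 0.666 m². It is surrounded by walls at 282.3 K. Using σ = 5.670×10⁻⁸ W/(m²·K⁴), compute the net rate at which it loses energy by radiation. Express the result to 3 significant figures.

Net loss ≈ 125 W

Area A = 0.666 m².
Net radiated power P_net = εσA(T⁴ − T₀⁴) = 0.984×5.670×10⁻⁸×0.666×(314.0⁴ − 282.3⁴).
T⁴ − T₀⁴ = 9.72117×10⁹ − 6.35102×10⁹ = 3.37015×10⁹ K⁴, so P_net = 125 W.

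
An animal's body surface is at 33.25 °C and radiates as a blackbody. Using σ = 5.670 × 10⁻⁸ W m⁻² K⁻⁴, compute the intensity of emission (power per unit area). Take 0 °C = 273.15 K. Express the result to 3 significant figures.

I ≈ 500 W/m²

T = 33.25 °C + 273.15 = 306.40 K.
Stefan–Boltzmann: I = σT⁴ = 5.670×10⁻⁸ × (306.40)⁴ = 500 W/m².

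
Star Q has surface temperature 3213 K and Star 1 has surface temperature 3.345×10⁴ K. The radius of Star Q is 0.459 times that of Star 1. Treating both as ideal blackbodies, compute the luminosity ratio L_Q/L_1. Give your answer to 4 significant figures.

L ∝ R²T⁴, so L_Q/L_1 = (R_Q/R_1)²(T_Q/T_1)⁴ = (0.459)² × (3213/3.345×10⁴)⁴ = 0.210681 × 8.51253×10⁻⁵ = 1.793×10⁻⁵.

L_Q/L_1 ≈ 1.793×10⁻⁵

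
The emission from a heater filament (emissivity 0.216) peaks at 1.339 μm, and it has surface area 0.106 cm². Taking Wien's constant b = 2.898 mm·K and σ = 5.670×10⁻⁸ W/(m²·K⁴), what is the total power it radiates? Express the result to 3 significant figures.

P ≈ 2.85 W

Wien's law: T = b/λ_max = 2.898×10⁻³/1.339×10⁻⁶ = 2164.30 K.
Area A = 0.106 cm² = 1.06×10⁻⁵ m².
Then P = εσAT⁴ = 0.216×5.670×10⁻⁸×1.06×10⁻⁵×(2164.30)⁴ = 2.85 W.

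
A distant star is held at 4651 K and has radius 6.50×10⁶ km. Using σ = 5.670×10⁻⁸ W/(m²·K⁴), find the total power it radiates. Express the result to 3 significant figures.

Surface area A = 4πR² = 4π(6.50×10⁹ m)² = 5.30929×10²⁰ m².
P = σAT⁴ = 5.670×10⁻⁸ × 5.30929×10²⁰ × (4651)⁴ = 1.41×10²⁸ W.

P ≈ 1.41×10²⁸ W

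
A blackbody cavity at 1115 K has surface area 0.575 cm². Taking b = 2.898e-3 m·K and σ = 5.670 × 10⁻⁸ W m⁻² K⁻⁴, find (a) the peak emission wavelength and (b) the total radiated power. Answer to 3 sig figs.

λ_max ≈ 2.60×10³ nm; P ≈ 5.04 W

(a) λ_max = b/T = 2.898×10⁻³/1115 = 2.599×10⁻⁶ m = 2.60×10³ nm.
Area A = 0.575 cm² = 5.75×10⁻⁵ m².
(b) P = σAT⁴ = 5.670×10⁻⁸×5.75×10⁻⁵×(1115)⁴ = 5.04 W.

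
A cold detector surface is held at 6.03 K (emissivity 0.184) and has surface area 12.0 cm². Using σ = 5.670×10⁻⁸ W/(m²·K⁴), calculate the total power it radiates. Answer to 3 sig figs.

Area A = 12.0 cm² = 1.20×10⁻³ m².
P = εσAT⁴ = 0.184 × 5.670×10⁻⁸ × 1.20×10⁻³ × (6.03)⁴ = 1.66×10⁻⁸ W.

P ≈ 1.66×10⁻⁸ W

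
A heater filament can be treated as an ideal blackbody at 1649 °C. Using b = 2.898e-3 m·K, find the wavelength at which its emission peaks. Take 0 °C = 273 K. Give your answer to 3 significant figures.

T = 1649 °C + 273 = 1922 K.
Wien's displacement law: λ_max = b/T = (2.898×10⁻³ m·K)/(1922 K) = 1.508×10⁻⁶ m.
That is 1.51×10³ nm, in the infrared range.

λ_max ≈ 1.51×10³ nm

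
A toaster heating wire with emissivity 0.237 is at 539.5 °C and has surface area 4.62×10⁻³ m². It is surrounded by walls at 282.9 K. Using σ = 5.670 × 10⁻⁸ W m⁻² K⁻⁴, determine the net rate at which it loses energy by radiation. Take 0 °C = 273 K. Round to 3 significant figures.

T = 539.5 °C + 273 = 812.5 K.
Area A = 4.62×10⁻³ m².
Net radiated power P_net = εσA(T⁴ − T₀⁴) = 0.237×5.670×10⁻⁸×4.62×10⁻³×(812.5⁴ − 282.9⁴).
T⁴ − T₀⁴ = 4.35806×10¹¹ − 6.40519×10⁹ = 4.29401×10¹¹ K⁴, so P_net = 26.7 W.

Net loss ≈ 26.7 W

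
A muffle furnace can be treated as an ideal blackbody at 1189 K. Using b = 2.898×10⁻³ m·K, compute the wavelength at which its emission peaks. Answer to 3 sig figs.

Wien's displacement law: λ_max = b/T = (2.898×10⁻³ m·K)/(1189 K) = 2.437×10⁻⁶ m.
That is 2.44 μm, in the infrared range.

λ_max ≈ 2.44 μm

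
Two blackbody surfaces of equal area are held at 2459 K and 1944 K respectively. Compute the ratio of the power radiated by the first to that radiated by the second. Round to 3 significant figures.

P₁/P₂ ≈ 2.56

With equal areas, P₁/P₂ = (T₁/T₂)⁴ = (2459/1944)⁴ = 2.56.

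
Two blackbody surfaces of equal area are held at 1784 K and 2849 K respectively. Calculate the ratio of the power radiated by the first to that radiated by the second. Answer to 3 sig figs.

With equal areas, P₁/P₂ = (T₁/T₂)⁴ = (1784/2849)⁴ = 0.154.

P₁/P₂ ≈ 0.154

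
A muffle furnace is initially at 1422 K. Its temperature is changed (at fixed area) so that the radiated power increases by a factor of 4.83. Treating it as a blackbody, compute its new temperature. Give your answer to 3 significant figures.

T₂ ≈ 2.11×10³ K

P ∝ T⁴, so T₂/T₁ = (P₂/P₁)^(1/4) = (4.83)^(1/4) = 1.48247.
T₂ = 1422 × 1.48247 = 2.11×10³ K.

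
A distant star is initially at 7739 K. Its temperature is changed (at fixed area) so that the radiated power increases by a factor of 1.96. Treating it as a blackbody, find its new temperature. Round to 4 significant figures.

T₂ ≈ 9157 K

P ∝ T⁴, so T₂/T₁ = (P₂/P₁)^(1/4) = (1.96)^(1/4) = 1.18322.
T₂ = 7739 × 1.18322 = 9157 K.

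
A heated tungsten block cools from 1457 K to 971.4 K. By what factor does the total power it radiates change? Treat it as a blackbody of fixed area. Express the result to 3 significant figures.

P₂/P₁ ≈ 0.198

P ∝ T⁴, so P₂/P₁ = (T₂/T₁)⁴ = (971.4/1457)⁴ = (0.666712)⁴ = 0.198.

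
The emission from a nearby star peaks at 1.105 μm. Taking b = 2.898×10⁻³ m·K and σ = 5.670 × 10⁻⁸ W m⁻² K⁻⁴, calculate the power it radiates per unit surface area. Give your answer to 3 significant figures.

Wien's law: T = b/λ_max = 2.898×10⁻³/1.105×10⁻⁶ = 2622.62 K.
Then I = σT⁴ = 5.670×10⁻⁸×(2622.62)⁴ = 2.68×10⁶ W/m².

I ≈ 2.68×10⁶ W/m²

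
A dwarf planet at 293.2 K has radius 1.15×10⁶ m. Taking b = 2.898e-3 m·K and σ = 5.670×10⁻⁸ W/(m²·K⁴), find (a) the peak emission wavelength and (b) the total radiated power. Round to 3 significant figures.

λ_max ≈ 9.88 μm; P ≈ 6.96×10¹⁵ W

(a) λ_max = b/T = 2.898×10⁻³/293.2 = 9.884×10⁻⁶ m = 9.88 μm.
Surface area A = 4πR² = 4π(1.15×10⁶ m)² = 1.66190×10¹³ m².
(b) P = σAT⁴ = 5.670×10⁻⁸×1.66190×10¹³×(293.2)⁴ = 6.96×10¹⁵ W.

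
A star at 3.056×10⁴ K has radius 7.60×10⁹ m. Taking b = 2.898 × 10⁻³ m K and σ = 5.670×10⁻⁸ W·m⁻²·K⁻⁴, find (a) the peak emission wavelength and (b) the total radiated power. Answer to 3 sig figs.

λ_max ≈ 94.8 nm; P ≈ 3.59×10³¹ W

(a) λ_max = b/T = 2.898×10⁻³/3.056×10⁴ = 9.483×10⁻⁸ m = 94.8 nm.
Surface area A = 4πR² = 4π(7.60×10⁹ m)² = 7.25834×10²⁰ m².
(b) P = σAT⁴ = 5.670×10⁻⁸×7.25834×10²⁰×(3.056×10⁴)⁴ = 3.59×10³¹ W.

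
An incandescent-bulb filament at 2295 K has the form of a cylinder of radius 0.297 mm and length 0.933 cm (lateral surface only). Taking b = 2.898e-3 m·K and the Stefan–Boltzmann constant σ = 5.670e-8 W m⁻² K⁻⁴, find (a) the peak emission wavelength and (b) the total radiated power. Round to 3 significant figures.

λ_max ≈ 1.26×10³ nm; P ≈ 27.4 W

(a) λ_max = b/T = 2.898×10⁻³/2295 = 1.263×10⁻⁶ m = 1.26×10³ nm.
Lateral area A = 2πrL = 2π×2.97×10⁻⁴×9.33×10⁻³ = 1.74108×10⁻⁵ m².
(b) P = σAT⁴ = 5.670×10⁻⁸×1.74108×10⁻⁵×(2295)⁴ = 27.4 W.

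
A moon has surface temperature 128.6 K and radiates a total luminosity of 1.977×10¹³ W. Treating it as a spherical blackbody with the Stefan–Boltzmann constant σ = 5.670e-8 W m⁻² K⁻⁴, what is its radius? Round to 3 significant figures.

L = 4πR²σT⁴ ⇒ R = √(L/(4πσT⁴)).
σT⁴ = 15.5077 W/m², so R = √(1.977×10¹³/(4π×15.5077)) = 3.19×10⁵ m.

R ≈ 3.19×10⁵ m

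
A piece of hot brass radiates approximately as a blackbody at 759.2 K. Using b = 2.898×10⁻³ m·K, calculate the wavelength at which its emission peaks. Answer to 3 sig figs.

λ_max ≈ 3.82 μm

Wien's displacement law: λ_max = b/T = (2.898×10⁻³ m·K)/(759.2 K) = 3.817×10⁻⁶ m.
That is 3.82 μm, in the infrared range.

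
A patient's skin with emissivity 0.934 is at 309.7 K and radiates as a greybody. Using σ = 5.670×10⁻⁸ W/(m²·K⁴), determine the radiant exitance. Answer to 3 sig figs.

Stefan–Boltzmann: I = εσT⁴ = 0.934 × 5.670×10⁻⁸ × (309.7)⁴ = 487 W/m².

I ≈ 487 W/m²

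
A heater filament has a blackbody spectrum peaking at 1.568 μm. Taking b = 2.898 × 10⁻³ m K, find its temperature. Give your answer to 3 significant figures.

T ≈ 1.85×10³ K

Wien's law gives T = b/λ_max = (2.898×10⁻³ m·K)/(1.568×10⁻⁶ m) = 1.85×10³ K.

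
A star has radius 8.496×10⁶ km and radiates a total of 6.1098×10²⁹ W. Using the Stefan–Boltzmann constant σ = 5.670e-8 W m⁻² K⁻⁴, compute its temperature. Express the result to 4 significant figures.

T ≈ 1.044×10⁴ K

Surface area A = 4πR² = 4π(8.496×10⁹ m)² = 9.07066×10²⁰ m².
P = σAT⁴ ⇒ T = (P/(σA))^(1/4) = (6.1098×10²⁹/(5.670×10⁻⁸×9.07066×10²⁰))^(1/4) = 1.044×10⁴ K.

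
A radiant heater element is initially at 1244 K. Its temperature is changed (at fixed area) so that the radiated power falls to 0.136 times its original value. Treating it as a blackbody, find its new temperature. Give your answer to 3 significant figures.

P ∝ T⁴, so T₂/T₁ = (P₂/P₁)^(1/4) = (0.136)^(1/4) = 0.607274.
T₂ = 1244 × 0.607274 = 755 K.

T₂ ≈ 755 K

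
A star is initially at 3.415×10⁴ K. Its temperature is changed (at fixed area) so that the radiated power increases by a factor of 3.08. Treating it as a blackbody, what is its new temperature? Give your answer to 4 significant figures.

T₂ ≈ 4.524×10⁴ K

P ∝ T⁴, so T₂/T₁ = (P₂/P₁)^(1/4) = (3.08)^(1/4) = 1.32476.
T₂ = 3.415×10⁴ × 1.32476 = 4.524×10⁴ K.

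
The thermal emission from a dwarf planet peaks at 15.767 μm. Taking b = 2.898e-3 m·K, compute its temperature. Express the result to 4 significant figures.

T ≈ 183.8 K

Wien's law gives T = b/λ_max = (2.898×10⁻³ m·K)/(1.5767×10⁻⁵ m) = 183.8 K.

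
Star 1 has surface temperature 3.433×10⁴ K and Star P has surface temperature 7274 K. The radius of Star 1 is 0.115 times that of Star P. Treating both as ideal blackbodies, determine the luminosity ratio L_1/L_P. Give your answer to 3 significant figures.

L ∝ R²T⁴, so L_1/L_P = (R_1/R_P)²(T_1/T_P)⁴ = (0.115)² × (3.433×10⁴/7274)⁴ = 0.013225 × 496.137 = 6.56.

L_1/L_P ≈ 6.56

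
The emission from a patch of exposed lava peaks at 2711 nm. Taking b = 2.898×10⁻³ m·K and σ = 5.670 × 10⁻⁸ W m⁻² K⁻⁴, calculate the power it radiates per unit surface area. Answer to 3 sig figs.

I ≈ 7.40×10⁴ W/m²

Wien's law: T = b/λ_max = 2.898×10⁻³/2.711×10⁻⁶ = 1068.98 K.
Then I = σT⁴ = 5.670×10⁻⁸×(1068.98)⁴ = 7.40×10⁴ W/m².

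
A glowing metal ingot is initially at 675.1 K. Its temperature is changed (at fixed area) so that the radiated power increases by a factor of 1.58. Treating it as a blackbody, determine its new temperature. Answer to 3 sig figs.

T₂ ≈ 757 K

P ∝ T⁴, so T₂/T₁ = (P₂/P₁)^(1/4) = (1.58)^(1/4) = 1.12115.
T₂ = 675.1 × 1.12115 = 757 K.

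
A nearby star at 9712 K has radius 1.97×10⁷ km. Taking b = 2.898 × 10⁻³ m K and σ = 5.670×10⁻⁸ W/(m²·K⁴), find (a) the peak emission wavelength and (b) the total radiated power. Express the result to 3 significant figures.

(a) λ_max = b/T = 2.898×10⁻³/9712 = 2.984×10⁻⁷ m = 298 nm.
Surface area A = 4πR² = 4π(1.97×10¹⁰ m)² = 4.87688×10²¹ m².
(b) P = σAT⁴ = 5.670×10⁻⁸×4.87688×10²¹×(9712)⁴ = 2.46×10³⁰ W.

λ_max ≈ 298 nm; P ≈ 2.46×10³⁰ W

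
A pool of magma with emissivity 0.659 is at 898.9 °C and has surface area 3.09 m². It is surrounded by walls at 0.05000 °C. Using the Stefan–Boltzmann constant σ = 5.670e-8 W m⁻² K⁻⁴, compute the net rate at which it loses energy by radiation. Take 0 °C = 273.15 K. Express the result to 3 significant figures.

Net loss ≈ 2.17×10⁵ W

T = 898.9 °C + 273.15 = 1172.05 K.
Surroundings: T = 0.05000 °C + 273.15 = 273.20000 K.
Area A = 3.09 m².
Net radiated power P_net = εσA(T⁴ − T₀⁴) = 0.659×5.670×10⁻⁸×3.09×(1172.05⁴ − 273.20000⁴).
T⁴ − T₀⁴ = 1.88705×10¹² − 5.57087×10⁹ = 1.88148×10¹² K⁴, so P_net = 2.17×10⁵ W.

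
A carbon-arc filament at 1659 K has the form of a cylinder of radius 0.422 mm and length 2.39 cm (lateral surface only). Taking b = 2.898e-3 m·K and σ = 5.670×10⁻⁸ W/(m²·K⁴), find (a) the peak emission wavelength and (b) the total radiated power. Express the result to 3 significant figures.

(a) λ_max = b/T = 2.898×10⁻³/1659 = 1.747×10⁻⁶ m = 1.75 μm.
Lateral area A = 2πrL = 2π×4.22×10⁻⁴×0.0239 = 6.33710×10⁻⁵ m².
(b) P = σAT⁴ = 5.670×10⁻⁸×6.33710×10⁻⁵×(1659)⁴ = 27.2 W.

λ_max ≈ 1.75 μm; P ≈ 27.2 W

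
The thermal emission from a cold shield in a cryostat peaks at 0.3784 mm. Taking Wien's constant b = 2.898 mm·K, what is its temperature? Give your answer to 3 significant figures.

Wien's law gives T = b/λ_max = (2.898×10⁻³ m·K)/(3.784×10⁻⁴ m) = 7.66 K.

T ≈ 7.66 K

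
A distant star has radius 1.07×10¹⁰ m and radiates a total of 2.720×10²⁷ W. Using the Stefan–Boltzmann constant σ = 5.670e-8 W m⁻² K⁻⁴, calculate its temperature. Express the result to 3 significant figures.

T ≈ 2.40×10³ K

Surface area A = 4πR² = 4π(1.07×10¹⁰ m)² = 1.43872×10²¹ m².
P = σAT⁴ ⇒ T = (P/(σA))^(1/4) = (2.720×10²⁷/(5.670×10⁻⁸×1.43872×10²¹))^(1/4) = 2.40×10³ K.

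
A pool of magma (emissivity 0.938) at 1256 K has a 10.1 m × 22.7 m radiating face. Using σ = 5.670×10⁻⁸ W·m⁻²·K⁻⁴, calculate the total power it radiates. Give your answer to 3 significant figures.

Area A = 10.1 × 22.7 = 229.27 m².
P = εσAT⁴ = 0.938 × 5.670×10⁻⁸ × 229.27 × (1256)⁴ = 3.03×10⁷ W.

P ≈ 3.03×10⁷ W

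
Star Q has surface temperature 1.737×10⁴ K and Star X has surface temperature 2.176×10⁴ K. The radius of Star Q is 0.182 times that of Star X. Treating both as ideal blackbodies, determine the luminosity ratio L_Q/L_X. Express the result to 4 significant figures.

L_Q/L_X ≈ 0.01345

L ∝ R²T⁴, so L_Q/L_X = (R_Q/R_X)²(T_Q/T_X)⁴ = (0.182)² × (1.737×10⁴/2.176×10⁴)⁴ = 0.033124 × 0.406035 = 0.01345.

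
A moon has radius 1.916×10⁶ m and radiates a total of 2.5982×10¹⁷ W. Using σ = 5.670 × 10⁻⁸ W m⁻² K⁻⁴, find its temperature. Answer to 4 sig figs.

T ≈ 561.4 K

Surface area A = 4πR² = 4π(1.916×10⁶ m)² = 4.61319×10¹³ m².
P = σAT⁴ ⇒ T = (P/(σA))^(1/4) = (2.5982×10¹⁷/(5.670×10⁻⁸×4.61319×10¹³))^(1/4) = 561.4 K.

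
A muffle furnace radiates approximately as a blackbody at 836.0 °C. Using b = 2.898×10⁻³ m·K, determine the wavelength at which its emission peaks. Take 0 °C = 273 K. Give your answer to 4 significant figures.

λ_max ≈ 2613 nm

T = 836.0 °C + 273 = 1109.0 K.
Wien's displacement law: λ_max = b/T = (2.898×10⁻³ m·K)/(1109.0 K) = 2.6132×10⁻⁶ m.
That is 2613 nm, in the infrared range.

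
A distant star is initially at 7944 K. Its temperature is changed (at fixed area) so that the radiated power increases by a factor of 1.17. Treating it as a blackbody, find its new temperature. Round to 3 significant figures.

P ∝ T⁴, so T₂/T₁ = (P₂/P₁)^(1/4) = (1.17)^(1/4) = 1.04003.
T₂ = 7944 × 1.04003 = 8.26×10³ K.

T₂ ≈ 8.26×10³ K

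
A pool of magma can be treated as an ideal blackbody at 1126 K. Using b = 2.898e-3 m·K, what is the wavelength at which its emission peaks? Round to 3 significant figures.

Wien's displacement law: λ_max = b/T = (2.898×10⁻³ m·K)/(1126 K) = 2.574×10⁻⁶ m.
That is 2.57 μm, in the infrared range.

λ_max ≈ 2.57 μm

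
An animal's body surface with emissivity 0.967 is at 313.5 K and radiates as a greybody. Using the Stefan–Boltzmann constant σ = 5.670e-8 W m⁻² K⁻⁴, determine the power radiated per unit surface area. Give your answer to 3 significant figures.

I ≈ 530 W/m²

Stefan–Boltzmann: I = εσT⁴ = 0.967 × 5.670×10⁻⁸ × (313.5)⁴ = 530 W/m².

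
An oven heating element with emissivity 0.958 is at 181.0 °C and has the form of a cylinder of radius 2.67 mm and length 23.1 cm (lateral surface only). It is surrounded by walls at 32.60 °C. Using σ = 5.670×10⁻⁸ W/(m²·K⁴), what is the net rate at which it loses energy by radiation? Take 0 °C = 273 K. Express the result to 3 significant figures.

T = 181.0 °C + 273 = 454.0 K.
Surroundings: T = 32.60 °C + 273 = 305.60 K.
Lateral area A = 2πrL = 2π×2.67×10⁻³×0.231 = 3.87528×10⁻³ m².
Net radiated power P_net = εσA(T⁴ − T₀⁴) = 0.958×5.670×10⁻⁸×3.87528×10⁻³×(454.0⁴ − 305.60⁴).
T⁴ − T₀⁴ = 4.24838×10¹⁰ − 8.72195×10⁹ = 3.37618×10¹⁰ K⁴, so P_net = 7.11 W.

Net loss ≈ 7.11 W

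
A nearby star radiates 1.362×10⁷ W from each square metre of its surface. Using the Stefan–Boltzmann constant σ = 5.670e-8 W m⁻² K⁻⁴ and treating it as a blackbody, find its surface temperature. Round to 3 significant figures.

I = σT⁴, so T = (I/σ)^(1/4) = (1.362×10⁷/(5.670×10⁻⁸))^(1/4) = 3.94×10³ K.

T ≈ 3.94×10³ K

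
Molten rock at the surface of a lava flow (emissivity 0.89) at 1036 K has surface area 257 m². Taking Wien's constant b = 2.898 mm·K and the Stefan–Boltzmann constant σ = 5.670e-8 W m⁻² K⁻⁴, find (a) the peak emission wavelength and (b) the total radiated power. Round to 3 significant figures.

(a) λ_max = b/T = 2.898×10⁻³/1036 = 2.797×10⁻⁶ m = 2.80×10³ nm.
Area A = 257 m².
(b) P = εσAT⁴ = 0.89×5.670×10⁻⁸×257×(1036)⁴ = 1.49×10⁷ W.

λ_max ≈ 2.80×10³ nm; P ≈ 1.49×10⁷ W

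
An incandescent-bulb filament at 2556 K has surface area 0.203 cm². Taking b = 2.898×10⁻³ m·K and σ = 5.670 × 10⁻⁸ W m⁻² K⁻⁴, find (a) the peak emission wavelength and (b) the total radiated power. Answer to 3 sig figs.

λ_max ≈ 1.13×10³ nm; P ≈ 49.1 W

(a) λ_max = b/T = 2.898×10⁻³/2556 = 1.134×10⁻⁶ m = 1.13×10³ nm.
Area A = 0.203 cm² = 2.03×10⁻⁵ m².
(b) P = σAT⁴ = 5.670×10⁻⁸×2.03×10⁻⁵×(2556)⁴ = 49.1 W.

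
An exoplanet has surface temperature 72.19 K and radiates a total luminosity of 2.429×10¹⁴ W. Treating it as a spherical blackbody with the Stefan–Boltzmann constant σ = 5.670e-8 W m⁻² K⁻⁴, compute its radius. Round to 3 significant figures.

R ≈ 3.54×10⁶ m

L = 4πR²σT⁴ ⇒ R = √(L/(4πσT⁴)).
σT⁴ = 1.53990 W/m², so R = √(2.429×10¹⁴/(4π×1.53990)) = 3.54×10⁶ m.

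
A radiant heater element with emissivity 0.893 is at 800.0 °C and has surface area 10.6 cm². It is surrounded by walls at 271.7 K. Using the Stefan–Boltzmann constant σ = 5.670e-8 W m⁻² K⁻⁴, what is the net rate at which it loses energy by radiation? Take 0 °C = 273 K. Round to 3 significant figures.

Net loss ≈ 70.9 W

T = 800.0 °C + 273 = 1073.0 K.
Area A = 10.6 cm² = 1.06×10⁻³ m².
Net radiated power P_net = εσA(T⁴ − T₀⁴) = 0.893×5.670×10⁻⁸×1.06×10⁻³×(1073.0⁴ − 271.7⁴).
T⁴ − T₀⁴ = 1.32556×10¹² − 5.44952×10⁹ = 1.32011×10¹² K⁴, so P_net = 70.9 W.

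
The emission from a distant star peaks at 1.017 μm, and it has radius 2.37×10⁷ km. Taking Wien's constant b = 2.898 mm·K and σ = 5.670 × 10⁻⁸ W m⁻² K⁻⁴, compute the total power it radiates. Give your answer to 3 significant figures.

P ≈ 2.64×10²⁸ W

Wien's law: T = b/λ_max = 2.898×10⁻³/1.017×10⁻⁶ = 2849.56 K.
Surface area A = 4πR² = 4π(2.37×10¹⁰ m)² = 7.05840×10²¹ m².
Then P = σAT⁴ = 5.670×10⁻⁸×7.05840×10²¹×(2849.56)⁴ = 2.64×10²⁸ W.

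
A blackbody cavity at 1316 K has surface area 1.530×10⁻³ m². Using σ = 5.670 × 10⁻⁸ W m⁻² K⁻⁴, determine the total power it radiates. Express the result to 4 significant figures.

P ≈ 260.2 W

Area A = 1.530×10⁻³ m².
P = σAT⁴ = 5.670×10⁻⁸ × 1.530×10⁻³ × (1316)⁴ = 260.2 W.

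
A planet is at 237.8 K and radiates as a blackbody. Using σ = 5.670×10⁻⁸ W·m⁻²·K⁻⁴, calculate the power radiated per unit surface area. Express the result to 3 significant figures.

I ≈ 181 W/m²

Stefan–Boltzmann: I = σT⁴ = 5.670×10⁻⁸ × (237.8)⁴ = 181 W/m².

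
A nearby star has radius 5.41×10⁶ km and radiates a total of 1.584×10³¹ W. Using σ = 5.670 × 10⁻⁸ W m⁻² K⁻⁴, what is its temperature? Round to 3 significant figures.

Surface area A = 4πR² = 4π(5.41×10⁹ m)² = 3.67794×10²⁰ m².
P = σAT⁴ ⇒ T = (P/(σA))^(1/4) = (1.584×10³¹/(5.670×10⁻⁸×3.67794×10²⁰))^(1/4) = 2.95×10⁴ K.

T ≈ 2.95×10⁴ K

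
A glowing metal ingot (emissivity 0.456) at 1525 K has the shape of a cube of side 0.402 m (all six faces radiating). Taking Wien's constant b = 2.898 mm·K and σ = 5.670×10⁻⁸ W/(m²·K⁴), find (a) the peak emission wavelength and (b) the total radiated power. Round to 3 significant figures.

λ_max ≈ 1.90×10³ nm; P ≈ 1.36×10⁵ W

(a) λ_max = b/T = 2.898×10⁻³/1525 = 1.900×10⁻⁶ m = 1.90×10³ nm.
Area A = 6s² = 6×(0.402 m)² = 0.969624 m².
(b) P = εσAT⁴ = 0.456×5.670×10⁻⁸×0.969624×(1525)⁴ = 1.36×10⁵ W.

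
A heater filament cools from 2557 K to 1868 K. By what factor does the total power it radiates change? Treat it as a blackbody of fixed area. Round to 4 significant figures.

P₂/P₁ ≈ 0.2848

P ∝ T⁴, so P₂/P₁ = (T₂/T₁)⁴ = (1868/2557)⁴ = (0.730544)⁴ = 0.2848.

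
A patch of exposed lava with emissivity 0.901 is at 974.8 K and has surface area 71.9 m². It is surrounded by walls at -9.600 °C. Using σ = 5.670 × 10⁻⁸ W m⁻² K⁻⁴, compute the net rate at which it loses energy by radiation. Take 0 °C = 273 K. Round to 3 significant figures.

Net loss ≈ 3.30×10⁶ W

Surroundings: T = -9.600 °C + 273 = 263.400 K.
Area A = 71.9 m².
Net radiated power P_net = εσA(T⁴ − T₀⁴) = 0.901×5.670×10⁻⁸×71.9×(974.8⁴ − 263.400⁴).
T⁴ − T₀⁴ = 9.02947×10¹¹ − 4.81352×10⁹ = 8.98133×10¹¹ K⁴, so P_net = 3.30×10⁶ W.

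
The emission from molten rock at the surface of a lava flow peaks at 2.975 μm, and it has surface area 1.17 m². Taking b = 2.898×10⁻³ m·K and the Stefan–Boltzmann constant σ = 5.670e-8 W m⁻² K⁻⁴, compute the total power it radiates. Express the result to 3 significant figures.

P ≈ 5.97×10⁴ W

Wien's law: T = b/λ_max = 2.898×10⁻³/2.975×10⁻⁶ = 974.118 K.
Area A = 1.17 m².
Then P = σAT⁴ = 5.670×10⁻⁸×1.17×(974.118)⁴ = 5.97×10⁴ W.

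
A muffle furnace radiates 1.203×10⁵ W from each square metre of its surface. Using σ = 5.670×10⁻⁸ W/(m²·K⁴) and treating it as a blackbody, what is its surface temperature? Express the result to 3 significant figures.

I = σT⁴, so T = (I/σ)^(1/4) = (1.203×10⁵/(5.670×10⁻⁸))^(1/4) = 1.21×10³ K.

T ≈ 1.21×10³ K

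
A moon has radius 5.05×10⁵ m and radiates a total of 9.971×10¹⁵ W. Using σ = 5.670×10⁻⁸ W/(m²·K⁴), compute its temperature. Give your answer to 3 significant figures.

Surface area A = 4πR² = 4π(5.05×10⁵ m)² = 3.20474×10¹² m².
P = σAT⁴ ⇒ T = (P/(σA))^(1/4) = (9.971×10¹⁵/(5.670×10⁻⁸×3.20474×10¹²))^(1/4) = 484 K.

T ≈ 484 K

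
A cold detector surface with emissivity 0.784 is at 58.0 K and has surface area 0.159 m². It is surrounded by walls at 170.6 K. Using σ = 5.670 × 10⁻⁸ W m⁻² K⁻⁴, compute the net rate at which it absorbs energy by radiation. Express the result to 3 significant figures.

Net gain ≈ 5.91 W

Area A = 0.159 m².
Net radiated power P_net = εσA(T⁴ − T₀⁴) = 0.784×5.670×10⁻⁸×0.159×(58.0⁴ − 170.6⁴).
T⁴ − T₀⁴ = 1.13165×10⁷ − 8.47064×10⁸ = -8.35748×10⁸ K⁴, so P_net = -5.91 W — negative, meaning a net gain of 5.91 W.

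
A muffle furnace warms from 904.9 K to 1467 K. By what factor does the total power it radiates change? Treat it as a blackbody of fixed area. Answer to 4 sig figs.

P₂/P₁ ≈ 6.907

P ∝ T⁴, so P₂/P₁ = (T₂/T₁)⁴ = (1467/904.9)⁴ = (1.62117)⁴ = 6.907.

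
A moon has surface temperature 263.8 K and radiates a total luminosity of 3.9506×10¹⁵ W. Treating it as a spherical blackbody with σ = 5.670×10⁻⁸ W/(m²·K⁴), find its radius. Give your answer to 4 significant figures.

R ≈ 1.070×10⁶ m

L = 4πR²σT⁴ ⇒ R = √(L/(4πσT⁴)).
σT⁴ = 274.588 W/m², so R = √(3.9506×10¹⁵/(4π×274.588)) = 1.070×10⁶ m.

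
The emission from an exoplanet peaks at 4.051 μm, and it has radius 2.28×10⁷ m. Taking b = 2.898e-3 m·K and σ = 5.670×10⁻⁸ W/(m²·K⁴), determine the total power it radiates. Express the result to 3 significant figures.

Wien's law: T = b/λ_max = 2.898×10⁻³/4.051×10⁻⁶ = 715.379 K.
Surface area A = 4πR² = 4π(2.28×10⁷ m)² = 6.53250×10¹⁵ m².
Then P = σAT⁴ = 5.670×10⁻⁸×6.53250×10¹⁵×(715.379)⁴ = 9.70×10¹⁹ W.

P ≈ 9.70×10¹⁹ W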